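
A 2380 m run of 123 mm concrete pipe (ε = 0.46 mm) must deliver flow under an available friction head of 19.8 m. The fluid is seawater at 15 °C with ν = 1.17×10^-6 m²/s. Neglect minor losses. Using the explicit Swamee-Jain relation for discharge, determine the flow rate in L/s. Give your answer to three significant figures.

Q ≈ 9.86 L/s

Swamee-Jain (Type II): Q = -0.965·√(gD⁵h_f/L)·ln[ε/(3.7D) + √(3.17ν²L/(gD³h_f))]
√(gD⁵h_f/L) = √(9.81·0.123⁵·19.8/2380) = 0.001516
ε/(3.7D) = 0.00101; √(3.17ν²L/(gD³h_f)) = 1.69×10^-4
Q = -0.965·0.001516·ln(0.001180) = 0.009862 m³/s
Check: V = 0.830 m/s, Re = 8.73×10^4, f = 0.02942, h_f = 20.0 m ≈ 19.8 m ✓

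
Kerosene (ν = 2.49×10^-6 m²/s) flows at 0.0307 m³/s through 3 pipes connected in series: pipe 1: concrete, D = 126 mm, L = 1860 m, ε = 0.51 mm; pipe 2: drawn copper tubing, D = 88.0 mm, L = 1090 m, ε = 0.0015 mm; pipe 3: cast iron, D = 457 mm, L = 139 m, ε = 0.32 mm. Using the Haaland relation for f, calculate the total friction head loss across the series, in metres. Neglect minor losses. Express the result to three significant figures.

Pipe 1: V = 2.462 m/s, Re = 1.25×10^5, ε/D = 0.00405, f = 0.02936, h_1 = f(L/D)V²/2g = 133.9 m
Pipe 2: V = 5.048 m/s, Re = 1.78×10^5, ε/D = 1.70×10^-5, f = 0.01595, h_2 = f(L/D)V²/2g = 256.5 m
Pipe 3: V = 0.1872 m/s, Re = 3.44×10^4, ε/D = 7.00×10^-4, f = 0.02433, h_3 = f(L/D)V²/2g = 0.01321 m
Series → Q common, losses add: H = Σh = 390.4 m

H ≈ 390 m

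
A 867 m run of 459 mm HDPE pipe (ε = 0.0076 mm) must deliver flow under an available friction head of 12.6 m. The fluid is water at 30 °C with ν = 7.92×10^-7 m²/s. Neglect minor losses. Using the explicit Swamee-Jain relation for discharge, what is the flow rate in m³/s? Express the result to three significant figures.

Swamee-Jain (Type II): Q = -0.965·√(gD⁵h_f/L)·ln[ε/(3.7D) + √(3.17ν²L/(gD³h_f))]
√(gD⁵h_f/L) = √(9.81·0.459⁵·12.6/867) = 0.05389
ε/(3.7D) = 4.48×10^-6; √(3.17ν²L/(gD³h_f)) = 1.20×10^-5
Q = -0.965·0.05389·ln(1.648×10^-5) = 0.5728 m³/s
Check: V = 3.46 m/s, Re = 2.01×10^6, f = 0.01095, h_f = 12.6 m ≈ 12.6 m ✓

Q ≈ 0.573 m³/s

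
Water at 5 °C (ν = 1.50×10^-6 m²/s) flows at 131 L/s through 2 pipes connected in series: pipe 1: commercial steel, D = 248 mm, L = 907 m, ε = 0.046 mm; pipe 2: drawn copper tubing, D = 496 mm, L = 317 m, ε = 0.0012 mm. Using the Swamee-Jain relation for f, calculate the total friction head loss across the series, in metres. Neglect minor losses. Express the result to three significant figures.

Pipe 1: V = 2.712 m/s, Re = 4.48×10^5, ε/D = 1.85×10^-4, f = 0.01553, h_1 = f(L/D)V²/2g = 21.29 m
Pipe 2: V = 0.6780 m/s, Re = 2.24×10^5, ε/D = 2.42×10^-6, f = 0.01522, h_2 = f(L/D)V²/2g = 0.2278 m
Series → Q common, losses add: H = Σh = 21.52 m

H ≈ 21.5 m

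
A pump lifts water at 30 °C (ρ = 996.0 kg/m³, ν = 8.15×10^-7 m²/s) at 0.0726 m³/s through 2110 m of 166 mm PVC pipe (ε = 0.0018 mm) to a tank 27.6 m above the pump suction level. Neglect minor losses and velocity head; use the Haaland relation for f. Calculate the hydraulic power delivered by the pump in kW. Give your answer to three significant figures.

V = 4Q/(πD²) = 3.355 m/s; Re = 6.83×10^5; ε/D = 1.08×10^-5; f = 0.01252
h_f = f(L/D)V²/2g = 91.25 m
Total head H = z + h_f = 27.6 + 91.25 = 118.8 m
P_hyd = ρgQH = 996.0·9.81·0.0726·118.8 = 84.31 kW

P_hyd ≈ 84.3 kW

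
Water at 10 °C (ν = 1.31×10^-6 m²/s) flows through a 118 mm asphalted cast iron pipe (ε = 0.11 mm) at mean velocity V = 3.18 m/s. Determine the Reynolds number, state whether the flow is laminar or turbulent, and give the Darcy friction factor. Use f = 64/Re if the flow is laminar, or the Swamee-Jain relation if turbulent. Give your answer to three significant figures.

Re = VD/ν = 3.180·0.118/1.31×10^-6 = 2.86×10^5
Re > 4000 → turbulent; ε/D = 9.32×10^-4
Swamee-Jain: f = 0.02051

Re ≈ 2.86×10^5; turbulent; f ≈ 0.0205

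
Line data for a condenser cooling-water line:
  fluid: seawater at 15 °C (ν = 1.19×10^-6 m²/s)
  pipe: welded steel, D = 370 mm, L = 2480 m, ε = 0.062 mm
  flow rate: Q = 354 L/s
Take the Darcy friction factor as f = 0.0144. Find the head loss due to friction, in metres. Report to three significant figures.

V = 4Q/(πD²) = 4·0.354/(π·0.370²) = 3.292 m/s
h_f = f(L/D)V²/(2g) = 0.01440·(2480/0.370)·3.292²/(2·9.81) = 53.33 m

h_f ≈ 53.3 m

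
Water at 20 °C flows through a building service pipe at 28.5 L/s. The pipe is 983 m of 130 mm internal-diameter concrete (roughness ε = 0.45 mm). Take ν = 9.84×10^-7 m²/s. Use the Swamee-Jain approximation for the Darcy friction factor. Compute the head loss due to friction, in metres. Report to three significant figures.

V = 4Q/(πD²) = 4·0.0285/(π·0.130²) = 2.147 m/s
Re = VD/ν = 2.147·0.130/9.84×10^-7 = 2.84×10^5 → turbulent
ε/D = 0.45/130 = 0.00346
Swamee-Jain: f = 0.02783
h_f = f(L/D)V²/(2g) = 0.02783·(983/0.130)·2.147²/(2·9.81) = 49.45 m

h_f ≈ 49.5 m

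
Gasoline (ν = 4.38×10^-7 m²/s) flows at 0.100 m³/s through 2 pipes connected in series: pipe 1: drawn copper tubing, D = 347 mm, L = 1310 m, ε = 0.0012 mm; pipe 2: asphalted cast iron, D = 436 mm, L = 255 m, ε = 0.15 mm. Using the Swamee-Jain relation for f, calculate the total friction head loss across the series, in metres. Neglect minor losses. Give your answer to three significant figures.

Pipe 1: V = 1.057 m/s, Re = 8.38×10^5, ε/D = 3.46×10^-6, f = 0.01204, h_1 = f(L/D)V²/2g = 2.590 m
Pipe 2: V = 0.6698 m/s, Re = 6.67×10^5, ε/D = 3.44×10^-4, f = 0.01644, h_2 = f(L/D)V²/2g = 0.2198 m
Series → Q common, losses add: H = Σh = 2.810 m

H ≈ 2.81 m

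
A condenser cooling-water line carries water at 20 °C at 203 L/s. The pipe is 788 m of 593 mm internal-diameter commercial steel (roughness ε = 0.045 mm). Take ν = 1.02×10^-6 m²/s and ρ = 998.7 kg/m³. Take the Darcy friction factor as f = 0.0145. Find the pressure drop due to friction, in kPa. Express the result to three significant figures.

V = 4Q/(πD²) = 4·0.203/(π·0.593²) = 0.7350 m/s
h_f = f(L/D)V²/(2g) = 0.01450·(788/0.593)·0.7350²/(2·9.81) = 0.5306 m
Δp = ρg·h_f = 998.7·9.81·0.5306 = 5.198 kPa

Δp ≈ 5.20 kPa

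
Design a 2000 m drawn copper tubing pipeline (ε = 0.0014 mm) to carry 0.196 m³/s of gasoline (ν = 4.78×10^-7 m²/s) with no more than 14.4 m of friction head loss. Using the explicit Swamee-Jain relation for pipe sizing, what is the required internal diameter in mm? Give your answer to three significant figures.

Swamee-Jain (Type III): D = 0.66·[ε^1.25·(LQ²/(gh_f))^4.75 + ν·Q^9.4·(L/(gh_f))^5.2]^0.04
LQ²/(gh_f) = 0.5439; L/(gh_f) = 14.16
Term 1 = ε^1.25·(…)^4.75 = 2.67×10^-9; Term 2 = ν·Q^9.4·(…)^5.2 = 1.03×10^-7
D = 0.66·(2.67×10^-9 + 1.03×10^-7)^0.04 = 0.3471 m = 347 mm
Check: V = 2.07 m/s, Re = 1.50×10^6, f = 0.01098, h_f = 13.8 m ≈ 14.4 m ✓

D ≈ 347 mm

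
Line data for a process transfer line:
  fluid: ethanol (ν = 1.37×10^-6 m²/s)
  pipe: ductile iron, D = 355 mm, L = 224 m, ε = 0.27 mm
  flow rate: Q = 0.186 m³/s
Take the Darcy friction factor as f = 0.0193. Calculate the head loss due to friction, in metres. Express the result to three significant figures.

h_f ≈ 2.19 m

V = 4Q/(πD²) = 4·0.186/(π·0.355²) = 1.879 m/s
h_f = f(L/D)V²/(2g) = 0.01930·(224/0.355)·1.879²/(2·9.81) = 2.192 m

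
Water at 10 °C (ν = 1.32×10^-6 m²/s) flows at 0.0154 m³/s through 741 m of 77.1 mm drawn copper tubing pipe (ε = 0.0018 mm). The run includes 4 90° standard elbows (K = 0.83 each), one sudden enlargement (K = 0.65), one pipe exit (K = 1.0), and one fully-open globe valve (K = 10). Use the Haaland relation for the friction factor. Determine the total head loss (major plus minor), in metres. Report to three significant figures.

V = 4Q/(πD²) = 3.299 m/s; V²/2g = 0.5546 m
Re = 1.93×10^5, ε/D = 2.33×10^-5 → f = 0.01576 (Haaland)
Major: h_f = f(L/D)·V²/2g = 0.01576·9611·0.5546 = 83.98 m
Minor: ΣK = 15.0; h_m = ΣK·V²/2g = 8.302 m
Total H_L = 83.98 + 8.302 = 92.28 m

H_L ≈ 92.3 m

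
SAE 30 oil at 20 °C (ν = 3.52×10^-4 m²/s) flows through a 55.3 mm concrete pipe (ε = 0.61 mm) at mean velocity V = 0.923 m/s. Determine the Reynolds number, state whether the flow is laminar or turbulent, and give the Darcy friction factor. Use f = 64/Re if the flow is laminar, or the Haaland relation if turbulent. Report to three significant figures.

Re = VD/ν = 0.9230·0.0553/3.52×10^-4 = 145
Re < 2300 → laminar → f = 64/Re = 0.4414

Re ≈ 145; laminar; f = 64/Re ≈ 0.441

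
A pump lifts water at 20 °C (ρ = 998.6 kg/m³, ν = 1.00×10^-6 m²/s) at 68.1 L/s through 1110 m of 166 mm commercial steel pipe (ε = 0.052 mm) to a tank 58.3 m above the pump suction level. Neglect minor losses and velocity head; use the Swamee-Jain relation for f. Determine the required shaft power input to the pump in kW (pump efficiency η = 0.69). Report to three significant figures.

V = 4Q/(πD²) = 3.147 m/s; Re = 5.22×10^5; ε/D = 3.13×10^-4; f = 0.01643
h_f = f(L/D)V²/2g = 55.44 m
Total head H = z + h_f = 58.3 + 55.44 = 113.7 m
P_hyd = ρgQH = 998.6·9.81·0.0681·113.7 = 75.88 kW
P_shaft = P_hyd/η = 75.88/0.69 = 110.0 kW

P_shaft ≈ 110 kW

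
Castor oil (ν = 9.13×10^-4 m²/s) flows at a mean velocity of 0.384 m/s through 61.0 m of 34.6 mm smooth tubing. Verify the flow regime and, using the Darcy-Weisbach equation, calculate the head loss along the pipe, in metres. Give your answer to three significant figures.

Re = VD/ν = 0.384·0.03460/9.13×10^-4 = 14.6 → laminar (Re < 2300)
f = 64/Re = 4.398
h_f = f(L/D)V²/(2g) = 4.398·(61.0/0.03460)·0.384²/(2·9.81) = 58.27 m

h_f ≈ 58.3 m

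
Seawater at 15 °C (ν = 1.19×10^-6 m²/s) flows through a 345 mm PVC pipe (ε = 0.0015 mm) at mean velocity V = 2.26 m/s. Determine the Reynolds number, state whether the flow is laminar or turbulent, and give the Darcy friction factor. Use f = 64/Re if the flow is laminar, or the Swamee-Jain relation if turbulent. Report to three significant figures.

Re = VD/ν = 2.260·0.345/1.19×10^-6 = 6.55×10^5
Re > 4000 → turbulent; ε/D = 4.35×10^-6
Swamee-Jain: f = 0.01256

Re ≈ 6.55×10^5; turbulent; f ≈ 0.0126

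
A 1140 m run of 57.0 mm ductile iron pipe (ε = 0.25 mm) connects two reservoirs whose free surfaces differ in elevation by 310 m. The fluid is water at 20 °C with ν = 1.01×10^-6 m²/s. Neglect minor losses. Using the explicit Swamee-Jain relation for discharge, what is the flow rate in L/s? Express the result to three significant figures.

Q ≈ 8.16 L/s

Swamee-Jain (Type II): Q = -0.965·√(gD⁵h_f/L)·ln[ε/(3.7D) + √(3.17ν²L/(gD³h_f))]
√(gD⁵h_f/L) = √(9.81·0.0570⁵·310/1140) = 0.001267
ε/(3.7D) = 0.00119; √(3.17ν²L/(gD³h_f)) = 8.09×10^-5
Q = -0.965·0.001267·ln(0.001266) = 0.008157 m³/s
Check: V = 3.20 m/s, Re = 1.80×10^5, f = 0.02996, h_f = 312 m ≈ 310 m ✓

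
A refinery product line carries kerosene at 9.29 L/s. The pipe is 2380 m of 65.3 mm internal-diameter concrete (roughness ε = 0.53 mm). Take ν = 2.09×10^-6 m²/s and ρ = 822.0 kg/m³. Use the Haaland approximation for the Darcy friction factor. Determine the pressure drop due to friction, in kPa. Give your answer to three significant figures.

V = 4Q/(πD²) = 4·0.00929/(π·0.0653²) = 2.774 m/s
Re = VD/ν = 2.774·0.0653/2.09×10^-6 = 8.67×10^4 → turbulent
ε/D = 0.53/65.3 = 0.00812
Haaland: f = 0.03616
h_f = f(L/D)V²/(2g) = 0.03616·(2380/0.0653)·2.774²/(2·9.81) = 516.9 m
Δp = ρg·h_f = 822.0·9.81·516.9 = 4168 kPa

Δp ≈ 4170 kPa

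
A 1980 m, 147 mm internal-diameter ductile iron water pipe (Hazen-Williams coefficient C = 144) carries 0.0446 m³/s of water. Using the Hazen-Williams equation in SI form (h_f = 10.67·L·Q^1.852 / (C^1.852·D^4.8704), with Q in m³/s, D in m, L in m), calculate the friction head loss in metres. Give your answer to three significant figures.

h_f = 10.67·1980·0.0446^1.852 / (144^1.852·0.147^4.8704) = 76.14 m

h_f ≈ 76.1 m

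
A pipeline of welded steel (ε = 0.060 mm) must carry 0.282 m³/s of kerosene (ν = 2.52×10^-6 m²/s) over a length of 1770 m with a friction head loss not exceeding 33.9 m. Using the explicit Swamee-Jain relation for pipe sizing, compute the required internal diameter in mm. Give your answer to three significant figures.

Swamee-Jain (Type III): D = 0.66·[ε^1.25·(LQ²/(gh_f))^4.75 + ν·Q^9.4·(L/(gh_f))^5.2]^0.04
LQ²/(gh_f) = 0.4233; L/(gh_f) = 5.322
Term 1 = ε^1.25·(…)^4.75 = 8.89×10^-8; Term 2 = ν·Q^9.4·(…)^5.2 = 1.02×10^-7
D = 0.66·(8.89×10^-8 + 1.02×10^-7)^0.04 = 0.3555 m = 355 mm
Check: V = 2.84 m/s, Re = 4.01×10^5, f = 0.01554, h_f = 31.9 m ≈ 33.9 m ✓

D ≈ 355 mm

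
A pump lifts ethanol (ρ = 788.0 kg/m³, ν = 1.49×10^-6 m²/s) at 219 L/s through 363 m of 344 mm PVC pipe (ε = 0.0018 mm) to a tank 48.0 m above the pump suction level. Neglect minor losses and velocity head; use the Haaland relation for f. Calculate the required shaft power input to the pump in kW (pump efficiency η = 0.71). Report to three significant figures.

V = 4Q/(πD²) = 2.356 m/s; Re = 5.44×10^5; ε/D = 5.23×10^-6; f = 0.01293
h_f = f(L/D)V²/2g = 3.861 m
Total head H = z + h_f = 48.0 + 3.861 = 51.86 m
P_hyd = ρgQH = 788.0·9.81·0.219·51.86 = 87.80 kW
P_shaft = P_hyd/η = 87.80/0.71 = 123.7 kW

P_shaft ≈ 124 kW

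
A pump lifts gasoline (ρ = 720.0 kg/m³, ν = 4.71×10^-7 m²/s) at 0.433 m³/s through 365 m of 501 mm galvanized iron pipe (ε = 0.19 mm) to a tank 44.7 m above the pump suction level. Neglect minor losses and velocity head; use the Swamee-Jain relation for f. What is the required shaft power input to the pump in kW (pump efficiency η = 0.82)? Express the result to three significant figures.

P_shaft ≈ 177 kW

V = 4Q/(πD²) = 2.196 m/s; Re = 2.34×10^6; ε/D = 3.79×10^-4; f = 0.01605
h_f = f(L/D)V²/2g = 2.876 m
Total head H = z + h_f = 44.7 + 2.876 = 47.58 m
P_hyd = ρgQH = 720.0·9.81·0.433·47.58 = 145.5 kW
P_shaft = P_hyd/η = 145.5/0.82 = 177.4 kW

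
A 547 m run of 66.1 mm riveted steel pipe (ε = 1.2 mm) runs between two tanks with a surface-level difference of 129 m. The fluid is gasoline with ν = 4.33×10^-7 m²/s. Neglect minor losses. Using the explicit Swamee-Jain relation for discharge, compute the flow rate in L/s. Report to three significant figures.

Swamee-Jain (Type II): Q = -0.965·√(gD⁵h_f/L)·ln[ε/(3.7D) + √(3.17ν²L/(gD³h_f))]
√(gD⁵h_f/L) = √(9.81·0.0661⁵·129/547) = 0.001709
ε/(3.7D) = 0.00491; √(3.17ν²L/(gD³h_f)) = 2.98×10^-5
Q = -0.965·0.001709·ln(0.004936) = 0.008757 m³/s
Check: V = 2.55 m/s, Re = 3.90×10^5, f = 0.04707, h_f = 129 m ≈ 129 m ✓

Q ≈ 8.76 L/s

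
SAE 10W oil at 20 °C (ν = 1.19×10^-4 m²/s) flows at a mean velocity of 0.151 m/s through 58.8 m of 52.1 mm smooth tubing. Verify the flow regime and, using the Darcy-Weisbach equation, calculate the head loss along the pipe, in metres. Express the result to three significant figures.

h_f ≈ 1.27 m

Re = VD/ν = 0.151·0.05210/1.19×10^-4 = 66.1 → laminar (Re < 2300)
f = 64/Re = 0.9681
h_f = f(L/D)V²/(2g) = 0.9681·(58.8/0.05210)·0.151²/(2·9.81) = 1.270 m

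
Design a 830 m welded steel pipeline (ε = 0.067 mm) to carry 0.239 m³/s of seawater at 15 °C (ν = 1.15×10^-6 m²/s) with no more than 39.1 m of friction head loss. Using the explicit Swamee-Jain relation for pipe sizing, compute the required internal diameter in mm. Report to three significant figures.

D ≈ 277 mm

Swamee-Jain (Type III): D = 0.66·[ε^1.25·(LQ²/(gh_f))^4.75 + ν·Q^9.4·(L/(gh_f))^5.2]^0.04
LQ²/(gh_f) = 0.1236; L/(gh_f) = 2.164
Term 1 = ε^1.25·(…)^4.75 = 2.95×10^-10; Term 2 = ν·Q^9.4·(…)^5.2 = 9.14×10^-11
D = 0.66·(2.95×10^-10 + 9.14×10^-11)^0.04 = 0.2773 m = 277 mm
Check: V = 3.96 m/s, Re = 9.54×10^5, f = 0.01524, h_f = 36.4 m ≈ 39.1 m ✓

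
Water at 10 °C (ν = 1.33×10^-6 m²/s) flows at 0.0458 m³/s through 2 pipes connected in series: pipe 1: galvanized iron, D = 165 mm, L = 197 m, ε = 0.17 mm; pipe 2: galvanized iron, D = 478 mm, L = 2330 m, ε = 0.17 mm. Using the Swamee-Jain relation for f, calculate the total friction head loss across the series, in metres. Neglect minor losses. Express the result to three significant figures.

H ≈ 6.18 m

Pipe 1: V = 2.142 m/s, Re = 2.66×10^5, ε/D = 0.00103, f = 0.02099, h_1 = f(L/D)V²/2g = 5.860 m
Pipe 2: V = 0.2552 m/s, Re = 9.17×10^4, ε/D = 3.56×10^-4, f = 0.02002, h_2 = f(L/D)V²/2g = 0.3239 m
Series → Q common, losses add: H = Σh = 6.184 m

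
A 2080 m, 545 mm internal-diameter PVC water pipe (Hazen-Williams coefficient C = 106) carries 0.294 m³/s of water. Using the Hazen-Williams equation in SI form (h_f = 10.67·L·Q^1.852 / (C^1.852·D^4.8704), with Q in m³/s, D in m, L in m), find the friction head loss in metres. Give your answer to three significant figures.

h_f = 10.67·2080·0.294^1.852 / (106^1.852·0.545^4.8704) = 7.845 m

h_f ≈ 7.85 m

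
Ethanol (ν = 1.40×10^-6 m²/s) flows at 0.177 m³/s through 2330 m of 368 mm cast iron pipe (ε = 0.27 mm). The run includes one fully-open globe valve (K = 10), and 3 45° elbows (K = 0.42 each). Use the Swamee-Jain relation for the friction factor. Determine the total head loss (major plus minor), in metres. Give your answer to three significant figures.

H_L ≈ 18.7 m

V = 4Q/(πD²) = 1.664 m/s; V²/2g = 0.1411 m
Re = 4.37×10^5, ε/D = 7.34×10^-4 → f = 0.01920 (Swamee-Jain)
Major: h_f = f(L/D)·V²/2g = 0.01920·6332·0.1411 = 17.16 m
Minor: ΣK = 11.3; h_m = ΣK·V²/2g = 1.589 m
Total H_L = 17.16 + 1.589 = 18.75 m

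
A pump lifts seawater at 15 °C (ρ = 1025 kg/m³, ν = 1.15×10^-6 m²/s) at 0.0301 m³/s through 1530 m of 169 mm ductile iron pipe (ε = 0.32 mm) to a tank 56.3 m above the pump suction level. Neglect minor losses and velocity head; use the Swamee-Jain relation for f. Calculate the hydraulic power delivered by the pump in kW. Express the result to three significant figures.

V = 4Q/(πD²) = 1.342 m/s; Re = 1.97×10^5; ε/D = 0.00189; f = 0.02419
h_f = f(L/D)V²/2g = 20.10 m
Total head H = z + h_f = 56.3 + 20.10 = 76.40 m
P_hyd = ρgQH = 1025·9.81·0.0301·76.40 = 23.12 kW

P_hyd ≈ 23.1 kW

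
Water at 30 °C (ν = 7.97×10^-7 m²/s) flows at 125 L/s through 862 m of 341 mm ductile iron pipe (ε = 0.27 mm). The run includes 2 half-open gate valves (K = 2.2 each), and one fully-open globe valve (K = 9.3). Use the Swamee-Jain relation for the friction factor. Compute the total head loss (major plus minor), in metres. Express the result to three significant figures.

V = 4Q/(πD²) = 1.369 m/s; V²/2g = 0.09548 m
Re = 5.86×10^5, ε/D = 7.92×10^-4 → f = 0.01929 (Swamee-Jain)
Major: h_f = f(L/D)·V²/2g = 0.01929·2528·0.09548 = 4.655 m
Minor: ΣK = 13.7; h_m = ΣK·V²/2g = 1.308 m
Total H_L = 4.655 + 1.308 = 5.963 m

H_L ≈ 5.96 m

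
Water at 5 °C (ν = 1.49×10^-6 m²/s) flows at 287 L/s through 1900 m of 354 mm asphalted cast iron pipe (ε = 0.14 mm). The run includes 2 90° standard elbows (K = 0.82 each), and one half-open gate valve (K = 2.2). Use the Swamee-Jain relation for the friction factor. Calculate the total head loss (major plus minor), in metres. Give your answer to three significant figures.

V = 4Q/(πD²) = 2.916 m/s; V²/2g = 0.4334 m
Re = 6.93×10^5, ε/D = 3.95×10^-4 → f = 0.01680 (Swamee-Jain)
Major: h_f = f(L/D)·V²/2g = 0.01680·5367·0.4334 = 39.07 m
Minor: ΣK = 3.84; h_m = ΣK·V²/2g = 1.664 m
Total H_L = 39.07 + 1.664 = 40.73 m

H_L ≈ 40.7 m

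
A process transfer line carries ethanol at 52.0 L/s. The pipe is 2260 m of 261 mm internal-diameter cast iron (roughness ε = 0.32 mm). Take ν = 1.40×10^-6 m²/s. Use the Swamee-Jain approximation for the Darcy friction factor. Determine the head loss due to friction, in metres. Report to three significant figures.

V = 4Q/(πD²) = 4·0.0520/(π·0.261²) = 0.9719 m/s
Re = VD/ν = 0.9719·0.261/1.40×10^-6 = 1.81×10^5 → turbulent
ε/D = 0.32/261 = 0.00123
Swamee-Jain: f = 0.02216
h_f = f(L/D)V²/(2g) = 0.02216·(2260/0.261)·0.9719²/(2·9.81) = 9.238 m

h_f ≈ 9.24 m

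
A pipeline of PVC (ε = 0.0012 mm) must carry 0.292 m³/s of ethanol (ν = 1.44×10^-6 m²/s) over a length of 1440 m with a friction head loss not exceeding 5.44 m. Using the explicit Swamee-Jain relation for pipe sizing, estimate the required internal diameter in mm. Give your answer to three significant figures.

D ≈ 482 mm

Swamee-Jain (Type III): D = 0.66·[ε^1.25·(LQ²/(gh_f))^4.75 + ν·Q^9.4·(L/(gh_f))^5.2]^0.04
LQ²/(gh_f) = 2.301; L/(gh_f) = 26.98
Term 1 = ε^1.25·(…)^4.75 = 2.08×10^-6; Term 2 = ν·Q^9.4·(…)^5.2 = 3.76×10^-4
D = 0.66·(2.08×10^-6 + 3.76×10^-4)^0.04 = 0.4815 m = 482 mm
Check: V = 1.60 m/s, Re = 5.36×10^5, f = 0.01297, h_f = 5.08 m ≈ 5.44 m ✓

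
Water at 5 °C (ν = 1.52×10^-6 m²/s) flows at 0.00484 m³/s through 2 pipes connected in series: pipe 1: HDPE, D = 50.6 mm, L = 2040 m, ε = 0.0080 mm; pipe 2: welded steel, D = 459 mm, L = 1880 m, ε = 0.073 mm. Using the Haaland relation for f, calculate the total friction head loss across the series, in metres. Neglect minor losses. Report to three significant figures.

H ≈ 230 m

Pipe 1: V = 2.407 m/s, Re = 8.01×10^4, ε/D = 1.58×10^-4, f = 0.01930, h_1 = f(L/D)V²/2g = 229.8 m
Pipe 2: V = 0.02925 m/s, Re = 8830, ε/D = 1.59×10^-4, f = 0.03213, h_2 = f(L/D)V²/2g = 0.005739 m
Series → Q common, losses add: H = Σh = 229.8 m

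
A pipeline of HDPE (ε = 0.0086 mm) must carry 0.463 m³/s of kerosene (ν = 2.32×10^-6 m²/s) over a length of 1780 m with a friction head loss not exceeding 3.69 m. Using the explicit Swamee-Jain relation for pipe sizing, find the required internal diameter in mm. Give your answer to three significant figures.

D ≈ 662 mm

Swamee-Jain (Type III): D = 0.66·[ε^1.25·(LQ²/(gh_f))^4.75 + ν·Q^9.4·(L/(gh_f))^5.2]^0.04
LQ²/(gh_f) = 10.54; L/(gh_f) = 49.17
Term 1 = ε^1.25·(…)^4.75 = 0.0336; Term 2 = ν·Q^9.4·(…)^5.2 = 1.04
D = 0.66·(0.0336 + 1.04)^0.04 = 0.6620 m = 662 mm
Check: V = 1.35 m/s, Re = 3.84×10^5, f = 0.01391, h_f = 3.45 m ≈ 3.69 m ✓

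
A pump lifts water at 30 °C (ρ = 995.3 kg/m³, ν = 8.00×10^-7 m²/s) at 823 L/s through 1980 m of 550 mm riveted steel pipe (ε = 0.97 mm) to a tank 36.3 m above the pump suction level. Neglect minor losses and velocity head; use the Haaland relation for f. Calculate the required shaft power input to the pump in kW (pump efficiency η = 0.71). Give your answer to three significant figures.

P_shaft ≈ 978 kW

V = 4Q/(πD²) = 3.464 m/s; Re = 2.38×10^6; ε/D = 0.00176; f = 0.02278
h_f = f(L/D)V²/2g = 50.15 m
Total head H = z + h_f = 36.3 + 50.15 = 86.45 m
P_hyd = ρgQH = 995.3·9.81·0.823·86.45 = 694.7 kW
P_shaft = P_hyd/η = 694.7/0.71 = 978.4 kW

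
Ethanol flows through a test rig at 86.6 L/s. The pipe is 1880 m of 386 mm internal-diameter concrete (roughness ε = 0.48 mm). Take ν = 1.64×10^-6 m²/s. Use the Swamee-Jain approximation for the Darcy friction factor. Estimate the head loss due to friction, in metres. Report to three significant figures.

h_f ≈ 3.03 m

V = 4Q/(πD²) = 4·0.0866/(π·0.386²) = 0.7400 m/s
Re = VD/ν = 0.7400·0.386/1.64×10^-6 = 1.74×10^5 → turbulent
ε/D = 0.48/386 = 0.00124
Swamee-Jain: f = 0.02227
h_f = f(L/D)V²/(2g) = 0.02227·(1880/0.386)·0.7400²/(2·9.81) = 3.028 m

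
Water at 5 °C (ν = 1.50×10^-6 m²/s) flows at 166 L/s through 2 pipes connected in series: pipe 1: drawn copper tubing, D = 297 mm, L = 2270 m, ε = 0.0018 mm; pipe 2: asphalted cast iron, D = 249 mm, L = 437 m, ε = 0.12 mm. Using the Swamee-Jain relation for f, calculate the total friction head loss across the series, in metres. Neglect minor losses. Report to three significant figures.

H ≈ 48.0 m

Pipe 1: V = 2.396 m/s, Re = 4.74×10^5, ε/D = 6.06×10^-6, f = 0.01331, h_1 = f(L/D)V²/2g = 29.77 m
Pipe 2: V = 3.409 m/s, Re = 5.66×10^5, ε/D = 4.82×10^-4, f = 0.01756, h_2 = f(L/D)V²/2g = 18.25 m
Series → Q common, losses add: H = Σh = 48.02 m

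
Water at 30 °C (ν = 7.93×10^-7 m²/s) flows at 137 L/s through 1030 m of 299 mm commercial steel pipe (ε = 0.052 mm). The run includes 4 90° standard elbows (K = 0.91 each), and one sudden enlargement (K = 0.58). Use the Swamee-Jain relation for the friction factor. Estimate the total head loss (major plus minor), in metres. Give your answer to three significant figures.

H_L ≈ 10.7 m

V = 4Q/(πD²) = 1.951 m/s; V²/2g = 0.1940 m
Re = 7.36×10^5, ε/D = 1.74×10^-4 → f = 0.01478 (Swamee-Jain)
Major: h_f = f(L/D)·V²/2g = 0.01478·3445·0.1940 = 9.879 m
Minor: ΣK = 4.22; h_m = ΣK·V²/2g = 0.8188 m
Total H_L = 9.879 + 0.8188 = 10.70 m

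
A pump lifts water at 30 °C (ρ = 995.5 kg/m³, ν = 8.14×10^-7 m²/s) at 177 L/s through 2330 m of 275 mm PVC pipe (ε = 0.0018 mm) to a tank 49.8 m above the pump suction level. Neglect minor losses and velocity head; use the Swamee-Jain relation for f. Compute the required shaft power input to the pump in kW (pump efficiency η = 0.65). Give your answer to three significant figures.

P_shaft ≈ 252 kW

V = 4Q/(πD²) = 2.980 m/s; Re = 1.01×10^6; ε/D = 6.55×10^-6; f = 0.01176
h_f = f(L/D)V²/2g = 45.09 m
Total head H = z + h_f = 49.8 + 45.09 = 94.89 m
P_hyd = ρgQH = 995.5·9.81·0.177·94.89 = 164.0 kW
P_shaft = P_hyd/η = 164.0/0.65 = 252.3 kW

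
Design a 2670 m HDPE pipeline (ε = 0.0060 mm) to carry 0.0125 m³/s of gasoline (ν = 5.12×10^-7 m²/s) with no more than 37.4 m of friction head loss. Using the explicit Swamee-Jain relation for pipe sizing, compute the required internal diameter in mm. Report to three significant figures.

Swamee-Jain (Type III): D = 0.66·[ε^1.25·(LQ²/(gh_f))^4.75 + ν·Q^9.4·(L/(gh_f))^5.2]^0.04
LQ²/(gh_f) = 0.001137; L/(gh_f) = 7.277
Term 1 = ε^1.25·(…)^4.75 = 3.07×10^-21; Term 2 = ν·Q^9.4·(…)^5.2 = 2.01×10^-20
D = 0.66·(3.07×10^-21 + 2.01×10^-20)^0.04 = 0.1082 m = 108 mm
Check: V = 1.36 m/s, Re = 2.87×10^5, f = 0.01509, h_f = 35.1 m ≈ 37.4 m ✓

D ≈ 108 mm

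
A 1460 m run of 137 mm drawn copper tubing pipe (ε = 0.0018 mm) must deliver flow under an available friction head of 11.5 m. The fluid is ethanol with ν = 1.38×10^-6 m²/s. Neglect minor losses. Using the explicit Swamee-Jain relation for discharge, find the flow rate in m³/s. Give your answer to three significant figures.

Swamee-Jain (Type II): Q = -0.965·√(gD⁵h_f/L)·ln[ε/(3.7D) + √(3.17ν²L/(gD³h_f))]
√(gD⁵h_f/L) = √(9.81·0.137⁵·11.5/1460) = 0.001931
ε/(3.7D) = 3.55×10^-6; √(3.17ν²L/(gD³h_f)) = 1.74×10^-4
Q = -0.965·0.001931·ln(1.779×10^-4) = 0.01609 m³/s
Check: V = 1.09 m/s, Re = 1.08×10^5, f = 0.01765, h_f = 11.4 m ≈ 11.5 m ✓

Q ≈ 0.0161 m³/s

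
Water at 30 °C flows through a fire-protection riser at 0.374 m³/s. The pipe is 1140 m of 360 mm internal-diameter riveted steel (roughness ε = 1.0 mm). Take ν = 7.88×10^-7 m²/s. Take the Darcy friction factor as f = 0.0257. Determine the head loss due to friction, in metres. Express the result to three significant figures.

V = 4Q/(πD²) = 4·0.374/(π·0.360²) = 3.674 m/s
h_f = f(L/D)V²/(2g) = 0.02570·(1140/0.360)·3.674²/(2·9.81) = 56.00 m

h_f ≈ 56.0 m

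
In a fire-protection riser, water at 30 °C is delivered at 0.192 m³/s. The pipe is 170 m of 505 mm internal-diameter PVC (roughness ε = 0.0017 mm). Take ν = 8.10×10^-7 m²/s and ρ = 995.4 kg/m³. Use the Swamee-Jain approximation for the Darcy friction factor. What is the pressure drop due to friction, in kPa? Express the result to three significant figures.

V = 4Q/(πD²) = 4·0.192/(π·0.505²) = 0.9586 m/s
Re = VD/ν = 0.9586·0.505/8.10×10^-7 = 5.98×10^5 → turbulent
ε/D = 0.0017/505 = 3.37×10^-6
Swamee-Jain: f = 0.01274
h_f = f(L/D)V²/(2g) = 0.01274·(170/0.505)·0.9586²/(2·9.81) = 0.2009 m
Δp = ρg·h_f = 995.4·9.81·0.2009 = 1.962 kPa

Δp ≈ 1.96 kPa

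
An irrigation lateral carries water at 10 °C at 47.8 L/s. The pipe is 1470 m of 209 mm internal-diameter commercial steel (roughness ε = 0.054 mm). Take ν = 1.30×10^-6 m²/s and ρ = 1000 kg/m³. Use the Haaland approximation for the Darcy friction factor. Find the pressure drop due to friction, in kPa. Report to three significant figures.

Δp ≈ 116 kPa

V = 4Q/(πD²) = 4·0.0478/(π·0.209²) = 1.393 m/s
Re = VD/ν = 1.393·0.209/1.30×10^-6 = 2.24×10^5 → turbulent
ε/D = 0.054/209 = 2.58×10^-4
Haaland: f = 0.01702
h_f = f(L/D)V²/(2g) = 0.01702·(1470/0.209)·1.393²/(2·9.81) = 11.85 m
Δp = ρg·h_f = 1000·9.81·11.85 = 116.2 kPa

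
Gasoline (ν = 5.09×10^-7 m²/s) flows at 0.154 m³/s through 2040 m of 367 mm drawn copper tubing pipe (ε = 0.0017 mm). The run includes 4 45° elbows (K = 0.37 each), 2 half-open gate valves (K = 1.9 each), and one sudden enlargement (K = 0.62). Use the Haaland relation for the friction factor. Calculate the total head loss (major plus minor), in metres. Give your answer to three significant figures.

H_L ≈ 7.59 m

V = 4Q/(πD²) = 1.456 m/s; V²/2g = 0.1080 m
Re = 1.05×10^6, ε/D = 4.63×10^-6 → f = 0.01157 (Haaland)
Major: h_f = f(L/D)·V²/2g = 0.01157·5559·0.1080 = 6.949 m
Minor: ΣK = 5.90; h_m = ΣK·V²/2g = 0.6373 m
Total H_L = 6.949 + 0.6373 = 7.587 m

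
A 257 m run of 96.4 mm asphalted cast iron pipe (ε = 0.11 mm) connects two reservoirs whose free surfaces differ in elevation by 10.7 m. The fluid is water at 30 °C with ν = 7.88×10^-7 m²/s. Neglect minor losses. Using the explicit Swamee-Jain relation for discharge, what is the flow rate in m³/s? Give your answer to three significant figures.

Q ≈ 0.0140 m³/s

Swamee-Jain (Type II): Q = -0.965·√(gD⁵h_f/L)·ln[ε/(3.7D) + √(3.17ν²L/(gD³h_f))]
√(gD⁵h_f/L) = √(9.81·0.0964⁵·10.7/257) = 0.001844
ε/(3.7D) = 3.08×10^-4; √(3.17ν²L/(gD³h_f)) = 7.33×10^-5
Q = -0.965·0.001844·ln(3.817×10^-4) = 0.01401 m³/s
Check: V = 1.92 m/s, Re = 2.35×10^5, f = 0.02155, h_f = 10.8 m ≈ 10.7 m ✓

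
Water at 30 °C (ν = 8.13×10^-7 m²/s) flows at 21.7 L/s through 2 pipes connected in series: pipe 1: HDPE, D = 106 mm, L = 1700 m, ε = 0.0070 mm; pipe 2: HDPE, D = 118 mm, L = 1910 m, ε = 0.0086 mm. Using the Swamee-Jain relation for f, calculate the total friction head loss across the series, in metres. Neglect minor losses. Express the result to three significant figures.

H ≈ 123 m

Pipe 1: V = 2.459 m/s, Re = 3.21×10^5, ε/D = 6.60×10^-5, f = 0.01495, h_1 = f(L/D)V²/2g = 73.90 m
Pipe 2: V = 1.984 m/s, Re = 2.88×10^5, ε/D = 7.29×10^-5, f = 0.01526, h_2 = f(L/D)V²/2g = 49.59 m
Series → Q common, losses add: H = Σh = 123.5 m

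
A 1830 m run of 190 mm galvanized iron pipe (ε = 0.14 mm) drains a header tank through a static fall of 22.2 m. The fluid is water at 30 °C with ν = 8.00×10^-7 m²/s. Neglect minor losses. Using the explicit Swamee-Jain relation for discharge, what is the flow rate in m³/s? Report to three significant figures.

Swamee-Jain (Type II): Q = -0.965·√(gD⁵h_f/L)·ln[ε/(3.7D) + √(3.17ν²L/(gD³h_f))]
√(gD⁵h_f/L) = √(9.81·0.190⁵·22.2/1830) = 0.005428
ε/(3.7D) = 1.99×10^-4; √(3.17ν²L/(gD³h_f)) = 4.99×10^-5
Q = -0.965·0.005428·ln(2.490×10^-4) = 0.04347 m³/s
Check: V = 1.53 m/s, Re = 3.64×10^5, f = 0.01938, h_f = 22.4 m ≈ 22.2 m ✓

Q ≈ 0.0435 m³/s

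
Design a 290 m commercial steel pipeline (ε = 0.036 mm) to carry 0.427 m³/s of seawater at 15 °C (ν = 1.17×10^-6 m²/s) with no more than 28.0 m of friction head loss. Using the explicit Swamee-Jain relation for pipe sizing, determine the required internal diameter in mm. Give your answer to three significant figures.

D ≈ 294 mm

Swamee-Jain (Type III): D = 0.66·[ε^1.25·(LQ²/(gh_f))^4.75 + ν·Q^9.4·(L/(gh_f))^5.2]^0.04
LQ²/(gh_f) = 0.1925; L/(gh_f) = 1.056
Term 1 = ε^1.25·(…)^4.75 = 1.11×10^-9; Term 2 = ν·Q^9.4·(…)^5.2 = 5.21×10^-10
D = 0.66·(1.11×10^-9 + 5.21×10^-10)^0.04 = 0.2938 m = 294 mm
Check: V = 6.30 m/s, Re = 1.58×10^6, f = 0.01342, h_f = 26.8 m ≈ 28.0 m ✓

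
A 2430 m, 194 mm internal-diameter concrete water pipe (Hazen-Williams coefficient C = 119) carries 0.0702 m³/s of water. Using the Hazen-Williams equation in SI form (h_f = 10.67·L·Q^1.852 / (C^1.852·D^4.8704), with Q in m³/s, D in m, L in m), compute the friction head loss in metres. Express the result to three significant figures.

h_f = 10.67·2430·0.0702^1.852 / (119^1.852·0.194^4.8704) = 79.79 m

h_f ≈ 79.8 m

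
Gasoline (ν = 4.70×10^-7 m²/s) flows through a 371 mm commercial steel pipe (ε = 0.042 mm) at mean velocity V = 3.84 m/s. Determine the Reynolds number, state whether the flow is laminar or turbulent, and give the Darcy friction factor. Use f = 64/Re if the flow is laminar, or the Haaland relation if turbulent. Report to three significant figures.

Re ≈ 3.03×10^6; turbulent; f ≈ 0.0128

Re = VD/ν = 3.840·0.371/4.70×10^-7 = 3.03×10^6
Re > 4000 → turbulent; ε/D = 1.13×10^-4
Haaland: f = 0.01275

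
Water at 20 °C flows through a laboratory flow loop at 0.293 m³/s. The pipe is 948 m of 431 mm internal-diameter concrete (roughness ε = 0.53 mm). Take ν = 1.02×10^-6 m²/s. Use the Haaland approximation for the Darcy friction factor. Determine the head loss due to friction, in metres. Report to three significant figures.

V = 4Q/(πD²) = 4·0.293/(π·0.431²) = 2.008 m/s
Re = VD/ν = 2.008·0.431/1.02×10^-6 = 8.49×10^5 → turbulent
ε/D = 0.53/431 = 0.00123
Haaland: f = 0.02097
h_f = f(L/D)V²/(2g) = 0.02097·(948/0.431)·2.008²/(2·9.81) = 9.483 m

h_f ≈ 9.48 m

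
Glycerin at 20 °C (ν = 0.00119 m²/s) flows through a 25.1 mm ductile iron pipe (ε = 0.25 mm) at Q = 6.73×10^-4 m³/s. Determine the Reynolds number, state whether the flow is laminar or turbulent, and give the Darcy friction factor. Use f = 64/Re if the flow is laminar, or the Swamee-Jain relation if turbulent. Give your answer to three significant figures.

V = 4Q/(πD²) = 1.360 m/s
Re = VD/ν = 1.360·0.0251/0.00119 = 28.7
Re < 2300 → laminar → f = 64/Re = 2.231

Re ≈ 28.7; laminar; f = 64/Re ≈ 2.23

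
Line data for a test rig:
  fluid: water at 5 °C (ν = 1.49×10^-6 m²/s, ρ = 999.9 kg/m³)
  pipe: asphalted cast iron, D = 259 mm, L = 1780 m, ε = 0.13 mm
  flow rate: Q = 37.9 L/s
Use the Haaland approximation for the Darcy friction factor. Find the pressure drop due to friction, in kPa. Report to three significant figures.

V = 4Q/(πD²) = 4·0.0379/(π·0.259²) = 0.7194 m/s
Re = VD/ν = 0.7194·0.259/1.49×10^-6 = 1.25×10^5 → turbulent
ε/D = 0.13/259 = 5.02×10^-4
Haaland: f = 0.01954
h_f = f(L/D)V²/(2g) = 0.01954·(1780/0.259)·0.7194²/(2·9.81) = 3.542 m
Δp = ρg·h_f = 999.9·9.81·3.542 = 34.75 kPa

Δp ≈ 34.7 kPa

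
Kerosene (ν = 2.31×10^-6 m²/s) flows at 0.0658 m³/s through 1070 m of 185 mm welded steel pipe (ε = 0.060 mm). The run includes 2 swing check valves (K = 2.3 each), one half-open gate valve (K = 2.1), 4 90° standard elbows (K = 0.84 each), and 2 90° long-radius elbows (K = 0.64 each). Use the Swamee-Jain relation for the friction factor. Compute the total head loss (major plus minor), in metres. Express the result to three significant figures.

H_L ≈ 35.2 m

V = 4Q/(πD²) = 2.448 m/s; V²/2g = 0.3054 m
Re = 1.96×10^5, ε/D = 3.24×10^-4 → f = 0.01798 (Swamee-Jain)
Major: h_f = f(L/D)·V²/2g = 0.01798·5784·0.3054 = 31.76 m
Minor: ΣK = 11.3; h_m = ΣK·V²/2g = 3.463 m
Total H_L = 31.76 + 3.463 = 35.22 m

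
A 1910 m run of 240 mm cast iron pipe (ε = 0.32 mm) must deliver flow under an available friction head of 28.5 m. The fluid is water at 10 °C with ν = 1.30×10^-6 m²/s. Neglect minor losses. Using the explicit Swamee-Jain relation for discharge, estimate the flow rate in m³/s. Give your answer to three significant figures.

Swamee-Jain (Type II): Q = -0.965·√(gD⁵h_f/L)·ln[ε/(3.7D) + √(3.17ν²L/(gD³h_f))]
√(gD⁵h_f/L) = √(9.81·0.240⁵·28.5/1910) = 0.01080
ε/(3.7D) = 3.60×10^-4; √(3.17ν²L/(gD³h_f)) = 5.15×10^-5
Q = -0.965·0.01080·ln(4.118×10^-4) = 0.08121 m³/s
Check: V = 1.80 m/s, Re = 3.31×10^5, f = 0.02195, h_f = 28.7 m ≈ 28.5 m ✓

Q ≈ 0.0812 m³/s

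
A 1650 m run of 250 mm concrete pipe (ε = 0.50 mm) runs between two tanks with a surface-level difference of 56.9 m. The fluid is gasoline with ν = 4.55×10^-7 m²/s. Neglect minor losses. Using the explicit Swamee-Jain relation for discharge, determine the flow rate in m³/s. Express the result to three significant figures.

Q ≈ 0.132 m³/s

Swamee-Jain (Type II): Q = -0.965·√(gD⁵h_f/L)·ln[ε/(3.7D) + √(3.17ν²L/(gD³h_f))]
√(gD⁵h_f/L) = √(9.81·0.250⁵·56.9/1650) = 0.01818
ε/(3.7D) = 5.41×10^-4; √(3.17ν²L/(gD³h_f)) = 1.11×10^-5
Q = -0.965·0.01818·ln(5.517×10^-4) = 0.1316 m³/s
Check: V = 2.68 m/s, Re = 1.47×10^6, f = 0.02360, h_f = 57.1 m ≈ 56.9 m ✓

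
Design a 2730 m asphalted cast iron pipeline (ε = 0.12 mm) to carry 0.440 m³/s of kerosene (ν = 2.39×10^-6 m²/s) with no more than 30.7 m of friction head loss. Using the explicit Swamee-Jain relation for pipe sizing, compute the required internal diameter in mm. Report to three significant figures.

D ≈ 476 mm

Swamee-Jain (Type III): D = 0.66·[ε^1.25·(LQ²/(gh_f))^4.75 + ν·Q^9.4·(L/(gh_f))^5.2]^0.04
LQ²/(gh_f) = 1.755; L/(gh_f) = 9.065
Term 1 = ε^1.25·(…)^4.75 = 1.82×10^-4; Term 2 = ν·Q^9.4·(…)^5.2 = 1.01×10^-4
D = 0.66·(1.82×10^-4 + 1.01×10^-4)^0.04 = 0.4760 m = 476 mm
Check: V = 2.47 m/s, Re = 4.92×10^5, f = 0.01600, h_f = 28.6 m ≈ 30.7 m ✓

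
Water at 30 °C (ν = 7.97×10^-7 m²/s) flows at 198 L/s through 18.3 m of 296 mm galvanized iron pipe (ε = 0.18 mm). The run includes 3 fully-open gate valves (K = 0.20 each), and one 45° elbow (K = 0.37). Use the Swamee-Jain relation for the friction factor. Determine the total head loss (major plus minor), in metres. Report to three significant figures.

V = 4Q/(πD²) = 2.877 m/s; V²/2g = 0.4220 m
Re = 1.07×10^6, ε/D = 6.08×10^-4 → f = 0.01796 (Swamee-Jain)
Major: h_f = f(L/D)·V²/2g = 0.01796·61.82·0.4220 = 0.4686 m
Minor: ΣK = 0.970; h_m = ΣK·V²/2g = 0.4093 m
Total H_L = 0.4686 + 0.4093 = 0.8779 m

H_L ≈ 0.878 m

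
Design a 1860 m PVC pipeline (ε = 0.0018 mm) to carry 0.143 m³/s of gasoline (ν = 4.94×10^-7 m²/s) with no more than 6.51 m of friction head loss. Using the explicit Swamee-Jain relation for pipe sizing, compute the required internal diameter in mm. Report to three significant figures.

D ≈ 359 mm

Swamee-Jain (Type III): D = 0.66·[ε^1.25·(LQ²/(gh_f))^4.75 + ν·Q^9.4·(L/(gh_f))^5.2]^0.04
LQ²/(gh_f) = 0.5956; L/(gh_f) = 29.12
Term 1 = ε^1.25·(…)^4.75 = 5.62×10^-9; Term 2 = ν·Q^9.4·(…)^5.2 = 2.33×10^-7
D = 0.66·(5.62×10^-9 + 2.33×10^-7)^0.04 = 0.3587 m = 359 mm
Check: V = 1.42 m/s, Re = 1.03×10^6, f = 0.01168, h_f = 6.19 m ≈ 6.51 m ✓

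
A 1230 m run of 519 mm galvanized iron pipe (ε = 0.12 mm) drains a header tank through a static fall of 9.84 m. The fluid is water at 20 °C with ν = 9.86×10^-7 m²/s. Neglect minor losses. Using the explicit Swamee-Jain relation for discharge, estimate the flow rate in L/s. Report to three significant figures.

Q ≈ 495 L/s

Swamee-Jain (Type II): Q = -0.965·√(gD⁵h_f/L)·ln[ε/(3.7D) + √(3.17ν²L/(gD³h_f))]
√(gD⁵h_f/L) = √(9.81·0.519⁵·9.84/1230) = 0.05436
ε/(3.7D) = 6.25×10^-5; √(3.17ν²L/(gD³h_f)) = 1.68×10^-5
Q = -0.965·0.05436·ln(7.925×10^-5) = 0.4954 m³/s
Check: V = 2.34 m/s, Re = 1.23×10^6, f = 0.01495, h_f = 9.90 m ≈ 9.84 m ✓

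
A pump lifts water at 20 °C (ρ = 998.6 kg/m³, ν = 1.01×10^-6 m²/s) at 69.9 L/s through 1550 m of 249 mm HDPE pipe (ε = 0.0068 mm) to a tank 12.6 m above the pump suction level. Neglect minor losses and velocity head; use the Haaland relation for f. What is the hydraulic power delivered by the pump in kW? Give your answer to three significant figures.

P_hyd ≈ 15.0 kW

V = 4Q/(πD²) = 1.435 m/s; Re = 3.54×10^5; ε/D = 2.73×10^-5; f = 0.01417
h_f = f(L/D)V²/2g = 9.262 m
Total head H = z + h_f = 12.6 + 9.262 = 21.86 m
P_hyd = ρgQH = 998.6·9.81·0.0699·21.86 = 14.97 kW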